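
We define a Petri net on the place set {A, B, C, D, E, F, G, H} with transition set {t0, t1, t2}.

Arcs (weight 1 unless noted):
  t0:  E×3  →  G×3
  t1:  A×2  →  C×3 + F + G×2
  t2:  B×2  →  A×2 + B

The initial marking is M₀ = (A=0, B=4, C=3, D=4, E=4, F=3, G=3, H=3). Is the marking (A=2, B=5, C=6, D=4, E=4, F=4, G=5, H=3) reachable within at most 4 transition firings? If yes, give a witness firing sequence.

NO — not reachable within 4 firings

depth 0: 1 marking
depth 1: 3 markings reached so far
depth 2: 6 markings reached so far
depth 3: 10 markings reached so far
depth 4: 14 markings reached so far
target is not among the 14 markings reachable within 4 steps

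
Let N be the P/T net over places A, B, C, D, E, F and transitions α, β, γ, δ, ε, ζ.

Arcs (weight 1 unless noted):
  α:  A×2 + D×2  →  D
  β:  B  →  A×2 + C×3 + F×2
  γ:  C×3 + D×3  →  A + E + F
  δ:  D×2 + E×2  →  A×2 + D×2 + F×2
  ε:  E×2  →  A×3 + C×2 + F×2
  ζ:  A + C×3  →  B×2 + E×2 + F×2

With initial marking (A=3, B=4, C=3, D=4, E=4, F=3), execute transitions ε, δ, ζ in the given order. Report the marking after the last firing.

step 1: fire ε:  (A=3, B=4, C=3, D=4, E=4, F=3) → (A=6, B=4, C=5, D=4, E=2, F=5)
step 2: fire δ:  (A=6, B=4, C=5, D=4, E=2, F=5) → (A=8, B=4, C=5, D=4, E=0, F=7)
step 3: fire ζ:  (A=8, B=4, C=5, D=4, E=0, F=7) → (A=7, B=6, C=2, D=4, E=2, F=9)

(A=7, B=6, C=2, D=4, E=2, F=9)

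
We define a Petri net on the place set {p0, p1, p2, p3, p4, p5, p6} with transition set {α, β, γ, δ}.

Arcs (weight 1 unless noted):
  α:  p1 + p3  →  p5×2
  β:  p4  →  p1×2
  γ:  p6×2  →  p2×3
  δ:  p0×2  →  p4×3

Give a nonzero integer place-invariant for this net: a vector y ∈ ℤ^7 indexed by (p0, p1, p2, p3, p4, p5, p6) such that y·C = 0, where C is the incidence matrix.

y = (p0:3, p1:1, p2:0, p3:-1, p4:2, p5:0, p6:0)

Incidence matrix C (rows=places, cols=transitions):
        α    β    γ    δ
   p0   0    0    0   -2
   p1  -1    2    0    0
   p2   0    0    3    0
   p3  -1    0    0    0
   p4   0   -1    0    3
   p5   2    0    0    0
   p6   0    0   -2    0

Candidate y = [3, 1, 0, -1, 2, 0, 0]; check y·C column-wise:
  col α: 3·0 + 1·-1 + -1·-1 + 2·0 + 0·2 = 0
  col β: 3·0 + 1·2 + -1·0 + 2·-1 = 0
  col γ: 3·0 + 1·0 + 0·3 + -1·0 + 2·0 + 0·-2 = 0
  col δ: 3·-2 + 1·0 + -1·0 + 2·3 = 0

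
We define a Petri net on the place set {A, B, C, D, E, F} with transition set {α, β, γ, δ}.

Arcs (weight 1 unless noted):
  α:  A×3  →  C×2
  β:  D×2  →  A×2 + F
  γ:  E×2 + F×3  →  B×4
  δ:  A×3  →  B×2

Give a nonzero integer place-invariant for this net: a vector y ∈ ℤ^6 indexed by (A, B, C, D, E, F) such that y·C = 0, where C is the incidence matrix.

Incidence matrix C (rows=places, cols=transitions):
        α    β    γ    δ
    A  -3    2    0   -3
    B   0    0    4    2
    C   2    0    0    0
    D   0   -2    0    0
    E   0    0   -2    0
    F   0    1   -3    0

Candidate y = [2, 3, 3, 2, 6, 0]; check y·C column-wise:
  col α: 2·-3 + 3·0 + 3·2 + 2·0 + 6·0 = 0
  col β: 2·2 + 3·0 + 3·0 + 2·-2 + 6·0 + 0·1 = 0
  col γ: 2·0 + 3·4 + 3·0 + 2·0 + 6·-2 + 0·-3 = 0
  col δ: 2·-3 + 3·2 + 3·0 + 2·0 + 6·0 = 0

y = (A:2, B:3, C:3, D:2, E:6, F:0)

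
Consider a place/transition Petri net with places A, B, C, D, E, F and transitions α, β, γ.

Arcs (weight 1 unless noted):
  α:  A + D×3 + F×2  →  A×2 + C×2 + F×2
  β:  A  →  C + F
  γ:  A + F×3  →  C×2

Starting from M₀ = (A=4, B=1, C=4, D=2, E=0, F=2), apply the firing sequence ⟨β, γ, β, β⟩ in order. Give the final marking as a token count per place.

(A=0, B=1, C=9, D=2, E=0, F=2)

step 1: fire β:  (A=4, B=1, C=4, D=2, E=0, F=2) → (A=3, B=1, C=5, D=2, E=0, F=3)
step 2: fire γ:  (A=3, B=1, C=5, D=2, E=0, F=3) → (A=2, B=1, C=7, D=2, E=0, F=0)
step 3: fire β:  (A=2, B=1, C=7, D=2, E=0, F=0) → (A=1, B=1, C=8, D=2, E=0, F=1)
step 4: fire β:  (A=1, B=1, C=8, D=2, E=0, F=1) → (A=0, B=1, C=9, D=2, E=0, F=2)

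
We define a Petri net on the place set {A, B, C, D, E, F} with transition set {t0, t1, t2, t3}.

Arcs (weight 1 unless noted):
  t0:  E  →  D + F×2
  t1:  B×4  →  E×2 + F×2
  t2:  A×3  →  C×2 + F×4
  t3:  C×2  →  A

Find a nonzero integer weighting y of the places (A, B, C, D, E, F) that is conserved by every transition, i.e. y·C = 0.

y = (A:0, B:1, C:0, D:2, E:2, F:0)

Incidence matrix C (rows=places, cols=transitions):
       t0   t1   t2   t3
    A   0    0   -3    1
    B   0   -4    0    0
    C   0    0    2   -2
    D   1    0    0    0
    E  -1    2    0    0
    F   2    2    4    0

Candidate y = [0, 1, 0, 2, 2, 0]; check y·C column-wise:
  col t0: 1·0 + 2·1 + 2·-1 + 0·2 = 0
  col t1: 1·-4 + 2·0 + 2·2 + 0·2 = 0
  col t2: 0·-3 + 1·0 + 0·2 + 2·0 + 2·0 + 0·4 = 0
  col t3: 0·1 + 1·0 + 0·-2 + 2·0 + 2·0 = 0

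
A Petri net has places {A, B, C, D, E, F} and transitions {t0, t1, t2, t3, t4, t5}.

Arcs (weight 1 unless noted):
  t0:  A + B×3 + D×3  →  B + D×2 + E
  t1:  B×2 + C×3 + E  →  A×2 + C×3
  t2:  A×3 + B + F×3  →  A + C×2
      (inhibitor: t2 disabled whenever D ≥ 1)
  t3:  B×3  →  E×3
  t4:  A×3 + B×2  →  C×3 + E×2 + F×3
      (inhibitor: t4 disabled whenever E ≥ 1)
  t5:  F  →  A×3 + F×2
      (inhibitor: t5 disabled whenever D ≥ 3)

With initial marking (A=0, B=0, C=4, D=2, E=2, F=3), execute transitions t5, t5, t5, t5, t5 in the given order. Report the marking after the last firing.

step 1: fire t5:  (A=0, B=0, C=4, D=2, E=2, F=3) → (A=3, B=0, C=4, D=2, E=2, F=4)
step 2: fire t5:  (A=3, B=0, C=4, D=2, E=2, F=4) → (A=6, B=0, C=4, D=2, E=2, F=5)
step 3: fire t5:  (A=6, B=0, C=4, D=2, E=2, F=5) → (A=9, B=0, C=4, D=2, E=2, F=6)
step 4: fire t5:  (A=9, B=0, C=4, D=2, E=2, F=6) → (A=12, B=0, C=4, D=2, E=2, F=7)
step 5: fire t5:  (A=12, B=0, C=4, D=2, E=2, F=7) → (A=15, B=0, C=4, D=2, E=2, F=8)

(A=15, B=0, C=4, D=2, E=2, F=8)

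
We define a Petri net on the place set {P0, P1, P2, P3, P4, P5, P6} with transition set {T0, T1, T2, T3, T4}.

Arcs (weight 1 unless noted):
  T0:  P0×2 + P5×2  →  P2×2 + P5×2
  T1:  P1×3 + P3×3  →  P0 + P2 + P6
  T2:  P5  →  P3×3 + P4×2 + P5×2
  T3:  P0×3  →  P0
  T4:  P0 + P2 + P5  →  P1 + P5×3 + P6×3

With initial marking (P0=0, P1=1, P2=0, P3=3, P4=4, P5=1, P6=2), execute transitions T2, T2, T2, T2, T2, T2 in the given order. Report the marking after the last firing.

step 1: fire T2:  (P0=0, P1=1, P2=0, P3=3, P4=4, P5=1, P6=2) → (P0=0, P1=1, P2=0, P3=6, P4=6, P5=2, P6=2)
step 2: fire T2:  (P0=0, P1=1, P2=0, P3=6, P4=6, P5=2, P6=2) → (P0=0, P1=1, P2=0, P3=9, P4=8, P5=3, P6=2)
step 3: fire T2:  (P0=0, P1=1, P2=0, P3=9, P4=8, P5=3, P6=2) → (P0=0, P1=1, P2=0, P3=12, P4=10, P5=4, P6=2)
step 4: fire T2:  (P0=0, P1=1, P2=0, P3=12, P4=10, P5=4, P6=2) → (P0=0, P1=1, P2=0, P3=15, P4=12, P5=5, P6=2)
step 5: fire T2:  (P0=0, P1=1, P2=0, P3=15, P4=12, P5=5, P6=2) → (P0=0, P1=1, P2=0, P3=18, P4=14, P5=6, P6=2)
step 6: fire T2:  (P0=0, P1=1, P2=0, P3=18, P4=14, P5=6, P6=2) → (P0=0, P1=1, P2=0, P3=21, P4=16, P5=7, P6=2)

(P0=0, P1=1, P2=0, P3=21, P4=16, P5=7, P6=2)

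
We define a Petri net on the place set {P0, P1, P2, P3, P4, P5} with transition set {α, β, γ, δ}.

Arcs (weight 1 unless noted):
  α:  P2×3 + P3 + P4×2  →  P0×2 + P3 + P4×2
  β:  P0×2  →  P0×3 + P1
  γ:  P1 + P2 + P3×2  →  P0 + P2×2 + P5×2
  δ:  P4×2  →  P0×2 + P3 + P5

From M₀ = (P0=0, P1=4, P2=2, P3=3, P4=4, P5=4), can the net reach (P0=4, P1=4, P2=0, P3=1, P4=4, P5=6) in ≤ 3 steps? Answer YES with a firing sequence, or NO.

step 1: fire γ:  (P0=0, P1=4, P2=2, P3=3, P4=4, P5=4) → (P0=1, P1=3, P2=3, P3=1, P4=4, P5=6)
step 2: fire α:  (P0=1, P1=3, P2=3, P3=1, P4=4, P5=6) → (P0=3, P1=3, P2=0, P3=1, P4=4, P5=6)
step 3: fire β:  (P0=3, P1=3, P2=0, P3=1, P4=4, P5=6) → (P0=4, P1=4, P2=0, P3=1, P4=4, P5=6)

YES — reachable via ⟨γ, α, β⟩ (3 firings)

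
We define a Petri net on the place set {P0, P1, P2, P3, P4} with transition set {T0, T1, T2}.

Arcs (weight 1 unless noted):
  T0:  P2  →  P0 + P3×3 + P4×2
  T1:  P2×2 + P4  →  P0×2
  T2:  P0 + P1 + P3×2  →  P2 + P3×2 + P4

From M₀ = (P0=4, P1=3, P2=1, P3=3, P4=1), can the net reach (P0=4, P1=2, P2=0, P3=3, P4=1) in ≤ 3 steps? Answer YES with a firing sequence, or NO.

NO — not reachable within 3 firings

depth 0: 1 marking
depth 1: 3 markings reached so far
depth 2: 6 markings reached so far
depth 3: 10 markings reached so far
target is not among the 10 markings reachable within 3 steps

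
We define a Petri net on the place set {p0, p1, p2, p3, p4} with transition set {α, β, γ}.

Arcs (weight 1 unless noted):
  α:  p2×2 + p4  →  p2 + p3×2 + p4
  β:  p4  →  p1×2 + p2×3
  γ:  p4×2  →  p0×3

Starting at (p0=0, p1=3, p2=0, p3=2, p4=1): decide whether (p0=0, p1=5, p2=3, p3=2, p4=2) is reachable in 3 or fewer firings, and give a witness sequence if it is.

NO — not reachable within 3 firings

depth 0: 1 marking
depth 1: 2 markings reached so far
depth 2: 2 markings reached so far
(frontier empty at depth 2; search complete)
target is not among the 2 markings reachable within 3 steps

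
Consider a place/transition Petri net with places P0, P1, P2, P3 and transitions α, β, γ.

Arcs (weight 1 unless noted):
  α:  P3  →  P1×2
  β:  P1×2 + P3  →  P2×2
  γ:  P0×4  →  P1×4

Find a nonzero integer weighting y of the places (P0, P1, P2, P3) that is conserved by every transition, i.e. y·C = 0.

Incidence matrix C (rows=places, cols=transitions):
        α    β    γ
   P0   0    0   -4
   P1   2   -2    4
   P2   0    2    0
   P3  -1   -1    0

Candidate y = [1, 1, 2, 2]; check y·C column-wise:
  col α: 1·0 + 1·2 + 2·0 + 2·-1 = 0
  col β: 1·0 + 1·-2 + 2·2 + 2·-1 = 0
  col γ: 1·-4 + 1·4 + 2·0 + 2·0 = 0

y = (P0:1, P1:1, P2:2, P3:2)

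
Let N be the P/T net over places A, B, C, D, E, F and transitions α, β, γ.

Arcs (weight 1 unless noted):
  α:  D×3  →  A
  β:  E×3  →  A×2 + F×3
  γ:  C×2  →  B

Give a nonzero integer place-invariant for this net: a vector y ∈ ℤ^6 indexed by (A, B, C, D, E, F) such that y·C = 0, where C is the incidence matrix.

Incidence matrix C (rows=places, cols=transitions):
        α    β    γ
    A   1    2    0
    B   0    0    1
    C   0    0   -2
    D  -3    0    0
    E   0   -3    0
    F   0    3    0

Candidate y = [0, 2, 1, 0, 0, 0]; check y·C column-wise:
  col α: 0·1 + 2·0 + 1·0 + 0·-3 = 0
  col β: 0·2 + 2·0 + 1·0 + 0·-3 + 0·3 = 0
  col γ: 2·1 + 1·-2 = 0

y = (A:0, B:2, C:1, D:0, E:0, F:0)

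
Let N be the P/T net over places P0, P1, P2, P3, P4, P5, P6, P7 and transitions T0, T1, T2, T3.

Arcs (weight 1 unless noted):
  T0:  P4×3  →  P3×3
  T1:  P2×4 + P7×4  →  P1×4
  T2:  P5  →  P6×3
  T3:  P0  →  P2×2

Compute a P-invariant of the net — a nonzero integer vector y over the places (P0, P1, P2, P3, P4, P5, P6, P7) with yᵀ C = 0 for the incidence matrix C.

y = (P0:2, P1:1, P2:1, P3:0, P4:0, P5:0, P6:0, P7:0)

Incidence matrix C (rows=places, cols=transitions):
       T0   T1   T2   T3
   P0   0    0    0   -1
   P1   0    4    0    0
   P2   0   -4    0    2
   P3   3    0    0    0
   P4  -3    0    0    0
   P5   0    0   -1    0
   P6   0    0    3    0
   P7   0   -4    0    0

Candidate y = [2, 1, 1, 0, 0, 0, 0, 0]; check y·C column-wise:
  col T0: 2·0 + 1·0 + 1·0 + 0·3 + 0·-3 = 0
  col T1: 2·0 + 1·4 + 1·-4 + 0·-4 = 0
  col T2: 2·0 + 1·0 + 1·0 + 0·-1 + 0·3 = 0
  col T3: 2·-1 + 1·0 + 1·2 = 0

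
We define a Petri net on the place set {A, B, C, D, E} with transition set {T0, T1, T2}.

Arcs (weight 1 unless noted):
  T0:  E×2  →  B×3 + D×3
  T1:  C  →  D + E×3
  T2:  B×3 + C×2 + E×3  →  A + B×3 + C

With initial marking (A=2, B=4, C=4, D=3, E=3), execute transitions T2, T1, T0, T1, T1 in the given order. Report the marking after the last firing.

step 1: fire T2:  (A=2, B=4, C=4, D=3, E=3) → (A=3, B=4, C=3, D=3, E=0)
step 2: fire T1:  (A=3, B=4, C=3, D=3, E=0) → (A=3, B=4, C=2, D=4, E=3)
step 3: fire T0:  (A=3, B=4, C=2, D=4, E=3) → (A=3, B=7, C=2, D=7, E=1)
step 4: fire T1:  (A=3, B=7, C=2, D=7, E=1) → (A=3, B=7, C=1, D=8, E=4)
step 5: fire T1:  (A=3, B=7, C=1, D=8, E=4) → (A=3, B=7, C=0, D=9, E=7)

(A=3, B=7, C=0, D=9, E=7)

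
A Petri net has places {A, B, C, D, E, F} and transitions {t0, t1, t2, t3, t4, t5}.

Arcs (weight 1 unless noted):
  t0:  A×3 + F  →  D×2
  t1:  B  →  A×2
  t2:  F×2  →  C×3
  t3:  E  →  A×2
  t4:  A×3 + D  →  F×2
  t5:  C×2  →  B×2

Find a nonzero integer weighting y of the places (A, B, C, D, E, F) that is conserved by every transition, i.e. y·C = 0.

Incidence matrix C (rows=places, cols=transitions):
       t0   t1   t2   t3   t4   t5
    A  -3    2    0    2   -3    0
    B   0   -1    0    0    0    2
    C   0    0    3    0    0   -2
    D   2    0    0    0   -1    0
    E   0    0    0   -1    0    0
    F  -1    0   -2    0    2    0

Candidate y = [1, 2, 2, 3, 2, 3]; check y·C column-wise:
  col t0: 1·-3 + 2·0 + 2·0 + 3·2 + 2·0 + 3·-1 = 0
  col t1: 1·2 + 2·-1 + 2·0 + 3·0 + 2·0 + 3·0 = 0
  col t2: 1·0 + 2·0 + 2·3 + 3·0 + 2·0 + 3·-2 = 0
  col t3: 1·2 + 2·0 + 2·0 + 3·0 + 2·-1 + 3·0 = 0
  col t4: 1·-3 + 2·0 + 2·0 + 3·-1 + 2·0 + 3·2 = 0
  col t5: 1·0 + 2·2 + 2·-2 + 3·0 + 2·0 + 3·0 = 0

y = (A:1, B:2, C:2, D:3, E:2, F:3)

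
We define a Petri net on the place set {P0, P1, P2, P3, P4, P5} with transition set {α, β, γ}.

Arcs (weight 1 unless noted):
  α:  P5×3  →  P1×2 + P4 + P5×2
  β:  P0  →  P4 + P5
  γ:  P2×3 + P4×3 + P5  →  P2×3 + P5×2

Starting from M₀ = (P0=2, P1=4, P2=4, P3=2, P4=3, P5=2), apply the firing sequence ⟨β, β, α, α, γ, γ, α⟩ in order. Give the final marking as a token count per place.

step 1: fire β:  (P0=2, P1=4, P2=4, P3=2, P4=3, P5=2) → (P0=1, P1=4, P2=4, P3=2, P4=4, P5=3)
step 2: fire β:  (P0=1, P1=4, P2=4, P3=2, P4=4, P5=3) → (P0=0, P1=4, P2=4, P3=2, P4=5, P5=4)
step 3: fire α:  (P0=0, P1=4, P2=4, P3=2, P4=5, P5=4) → (P0=0, P1=6, P2=4, P3=2, P4=6, P5=3)
step 4: fire α:  (P0=0, P1=6, P2=4, P3=2, P4=6, P5=3) → (P0=0, P1=8, P2=4, P3=2, P4=7, P5=2)
step 5: fire γ:  (P0=0, P1=8, P2=4, P3=2, P4=7, P5=2) → (P0=0, P1=8, P2=4, P3=2, P4=4, P5=3)
step 6: fire γ:  (P0=0, P1=8, P2=4, P3=2, P4=4, P5=3) → (P0=0, P1=8, P2=4, P3=2, P4=1, P5=4)
step 7: fire α:  (P0=0, P1=8, P2=4, P3=2, P4=1, P5=4) → (P0=0, P1=10, P2=4, P3=2, P4=2, P5=3)

(P0=0, P1=10, P2=4, P3=2, P4=2, P5=3)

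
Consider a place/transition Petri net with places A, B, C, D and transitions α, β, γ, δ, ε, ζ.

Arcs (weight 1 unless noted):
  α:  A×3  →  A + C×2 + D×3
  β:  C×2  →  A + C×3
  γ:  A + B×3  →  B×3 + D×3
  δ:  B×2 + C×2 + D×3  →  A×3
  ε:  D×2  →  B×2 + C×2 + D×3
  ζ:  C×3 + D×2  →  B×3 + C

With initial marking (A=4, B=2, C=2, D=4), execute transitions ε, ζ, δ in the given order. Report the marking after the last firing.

(A=7, B=5, C=0, D=0)

step 1: fire ε:  (A=4, B=2, C=2, D=4) → (A=4, B=4, C=4, D=5)
step 2: fire ζ:  (A=4, B=4, C=4, D=5) → (A=4, B=7, C=2, D=3)
step 3: fire δ:  (A=4, B=7, C=2, D=3) → (A=7, B=5, C=0, D=0)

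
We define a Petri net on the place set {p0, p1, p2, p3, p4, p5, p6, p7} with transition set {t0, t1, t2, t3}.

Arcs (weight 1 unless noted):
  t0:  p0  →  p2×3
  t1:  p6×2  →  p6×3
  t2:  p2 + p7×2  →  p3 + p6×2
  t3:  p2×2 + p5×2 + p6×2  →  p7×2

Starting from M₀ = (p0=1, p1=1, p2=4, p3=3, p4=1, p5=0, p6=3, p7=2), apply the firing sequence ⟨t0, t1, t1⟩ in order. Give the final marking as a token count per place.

step 1: fire t0:  (p0=1, p1=1, p2=4, p3=3, p4=1, p5=0, p6=3, p7=2) → (p0=0, p1=1, p2=7, p3=3, p4=1, p5=0, p6=3, p7=2)
step 2: fire t1:  (p0=0, p1=1, p2=7, p3=3, p4=1, p5=0, p6=3, p7=2) → (p0=0, p1=1, p2=7, p3=3, p4=1, p5=0, p6=4, p7=2)
step 3: fire t1:  (p0=0, p1=1, p2=7, p3=3, p4=1, p5=0, p6=4, p7=2) → (p0=0, p1=1, p2=7, p3=3, p4=1, p5=0, p6=5, p7=2)

(p0=0, p1=1, p2=7, p3=3, p4=1, p5=0, p6=5, p7=2)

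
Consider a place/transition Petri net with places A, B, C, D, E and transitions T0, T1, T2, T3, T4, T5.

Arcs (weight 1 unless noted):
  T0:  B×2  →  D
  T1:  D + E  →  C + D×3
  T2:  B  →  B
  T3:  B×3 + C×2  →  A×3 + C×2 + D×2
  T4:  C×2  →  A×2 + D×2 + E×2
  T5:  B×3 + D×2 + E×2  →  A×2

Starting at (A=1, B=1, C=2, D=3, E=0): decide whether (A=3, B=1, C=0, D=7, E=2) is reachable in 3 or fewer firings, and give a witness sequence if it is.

depth 0: 1 marking
depth 1: 2 markings reached so far
depth 2: 3 markings reached so far
depth 3: 4 markings reached so far
target is not among the 4 markings reachable within 3 steps

NO — not reachable within 3 firings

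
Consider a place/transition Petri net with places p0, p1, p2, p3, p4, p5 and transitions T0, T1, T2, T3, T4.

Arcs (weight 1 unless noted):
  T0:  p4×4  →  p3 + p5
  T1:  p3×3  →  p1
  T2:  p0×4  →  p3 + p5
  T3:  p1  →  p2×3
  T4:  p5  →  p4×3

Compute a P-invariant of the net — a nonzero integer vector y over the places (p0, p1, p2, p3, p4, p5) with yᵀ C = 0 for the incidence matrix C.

Incidence matrix C (rows=places, cols=transitions):
       T0   T1   T2   T3   T4
   p0   0    0   -4    0    0
   p1   0    1    0   -1    0
   p2   0    0    0    3    0
   p3   1   -3    1    0    0
   p4  -4    0    0    0    3
   p5   1    0    1    0   -1

Candidate y = [1, 3, 1, 1, 1, 3]; check y·C column-wise:
  col T0: 1·0 + 3·0 + 1·0 + 1·1 + 1·-4 + 3·1 = 0
  col T1: 1·0 + 3·1 + 1·0 + 1·-3 + 1·0 + 3·0 = 0
  col T2: 1·-4 + 3·0 + 1·0 + 1·1 + 1·0 + 3·1 = 0
  col T3: 1·0 + 3·-1 + 1·3 + 1·0 + 1·0 + 3·0 = 0
  col T4: 1·0 + 3·0 + 1·0 + 1·0 + 1·3 + 3·-1 = 0

y = (p0:1, p1:3, p2:1, p3:1, p4:1, p5:3)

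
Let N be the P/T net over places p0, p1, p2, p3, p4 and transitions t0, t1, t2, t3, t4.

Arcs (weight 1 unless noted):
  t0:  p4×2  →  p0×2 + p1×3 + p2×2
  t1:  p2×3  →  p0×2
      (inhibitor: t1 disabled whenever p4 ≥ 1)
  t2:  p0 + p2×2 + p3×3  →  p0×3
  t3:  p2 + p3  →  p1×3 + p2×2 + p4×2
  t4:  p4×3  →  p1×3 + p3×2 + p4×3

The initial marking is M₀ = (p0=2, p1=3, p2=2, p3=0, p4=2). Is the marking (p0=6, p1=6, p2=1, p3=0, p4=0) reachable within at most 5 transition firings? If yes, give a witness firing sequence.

YES — reachable via ⟨t0, t1⟩ (2 firings)

step 1: fire t0:  (p0=2, p1=3, p2=2, p3=0, p4=2) → (p0=4, p1=6, p2=4, p3=0, p4=0)
step 2: fire t1:  (p0=4, p1=6, p2=4, p3=0, p4=0) → (p0=6, p1=6, p2=1, p3=0, p4=0)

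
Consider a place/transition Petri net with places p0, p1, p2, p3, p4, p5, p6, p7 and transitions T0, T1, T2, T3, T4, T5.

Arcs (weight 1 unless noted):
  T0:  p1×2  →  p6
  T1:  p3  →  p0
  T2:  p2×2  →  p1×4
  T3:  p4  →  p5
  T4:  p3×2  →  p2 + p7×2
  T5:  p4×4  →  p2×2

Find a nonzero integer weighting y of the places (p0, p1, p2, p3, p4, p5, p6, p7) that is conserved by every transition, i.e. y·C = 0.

y = (p0:1, p1:1, p2:2, p3:1, p4:1, p5:1, p6:2, p7:0)

Incidence matrix C (rows=places, cols=transitions):
       T0   T1   T2   T3   T4   T5
   p0   0    1    0    0    0    0
   p1  -2    0    4    0    0    0
   p2   0    0   -2    0    1    2
   p3   0   -1    0    0   -2    0
   p4   0    0    0   -1    0   -4
   p5   0    0    0    1    0    0
   p6   1    0    0    0    0    0
   p7   0    0    0    0    2    0

Candidate y = [1, 1, 2, 1, 1, 1, 2, 0]; check y·C column-wise:
  col T0: 1·0 + 1·-2 + 2·0 + 1·0 + 1·0 + 1·0 + 2·1 = 0
  col T1: 1·1 + 1·0 + 2·0 + 1·-1 + 1·0 + 1·0 + 2·0 = 0
  col T2: 1·0 + 1·4 + 2·-2 + 1·0 + 1·0 + 1·0 + 2·0 = 0
  col T3: 1·0 + 1·0 + 2·0 + 1·0 + 1·-1 + 1·1 + 2·0 = 0
  col T4: 1·0 + 1·0 + 2·1 + 1·-2 + 1·0 + 1·0 + 2·0 + 0·2 = 0
  col T5: 1·0 + 1·0 + 2·2 + 1·0 + 1·-4 + 1·0 + 2·0 = 0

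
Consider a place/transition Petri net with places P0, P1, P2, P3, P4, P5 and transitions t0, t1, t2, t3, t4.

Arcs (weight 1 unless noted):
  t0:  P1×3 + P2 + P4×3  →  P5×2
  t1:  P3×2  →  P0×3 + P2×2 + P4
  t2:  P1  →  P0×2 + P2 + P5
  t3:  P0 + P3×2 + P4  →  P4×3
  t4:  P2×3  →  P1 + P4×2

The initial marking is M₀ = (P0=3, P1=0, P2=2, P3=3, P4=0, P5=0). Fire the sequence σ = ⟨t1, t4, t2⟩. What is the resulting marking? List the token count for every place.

step 1: fire t1:  (P0=3, P1=0, P2=2, P3=3, P4=0, P5=0) → (P0=6, P1=0, P2=4, P3=1, P4=1, P5=0)
step 2: fire t4:  (P0=6, P1=0, P2=4, P3=1, P4=1, P5=0) → (P0=6, P1=1, P2=1, P3=1, P4=3, P5=0)
step 3: fire t2:  (P0=6, P1=1, P2=1, P3=1, P4=3, P5=0) → (P0=8, P1=0, P2=2, P3=1, P4=3, P5=1)

(P0=8, P1=0, P2=2, P3=1, P4=3, P5=1)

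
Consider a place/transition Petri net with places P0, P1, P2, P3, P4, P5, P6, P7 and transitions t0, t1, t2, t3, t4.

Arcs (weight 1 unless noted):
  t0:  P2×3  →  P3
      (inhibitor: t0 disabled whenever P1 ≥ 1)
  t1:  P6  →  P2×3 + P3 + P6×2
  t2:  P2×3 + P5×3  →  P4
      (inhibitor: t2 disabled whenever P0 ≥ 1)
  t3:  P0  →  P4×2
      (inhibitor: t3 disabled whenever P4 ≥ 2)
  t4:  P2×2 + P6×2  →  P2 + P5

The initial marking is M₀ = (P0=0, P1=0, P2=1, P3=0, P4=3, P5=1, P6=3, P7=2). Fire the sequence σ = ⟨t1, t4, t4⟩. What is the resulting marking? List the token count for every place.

step 1: fire t1:  (P0=0, P1=0, P2=1, P3=0, P4=3, P5=1, P6=3, P7=2) → (P0=0, P1=0, P2=4, P3=1, P4=3, P5=1, P6=4, P7=2)
step 2: fire t4:  (P0=0, P1=0, P2=4, P3=1, P4=3, P5=1, P6=4, P7=2) → (P0=0, P1=0, P2=3, P3=1, P4=3, P5=2, P6=2, P7=2)
step 3: fire t4:  (P0=0, P1=0, P2=3, P3=1, P4=3, P5=2, P6=2, P7=2) → (P0=0, P1=0, P2=2, P3=1, P4=3, P5=3, P6=0, P7=2)

(P0=0, P1=0, P2=2, P3=1, P4=3, P5=3, P6=0, P7=2)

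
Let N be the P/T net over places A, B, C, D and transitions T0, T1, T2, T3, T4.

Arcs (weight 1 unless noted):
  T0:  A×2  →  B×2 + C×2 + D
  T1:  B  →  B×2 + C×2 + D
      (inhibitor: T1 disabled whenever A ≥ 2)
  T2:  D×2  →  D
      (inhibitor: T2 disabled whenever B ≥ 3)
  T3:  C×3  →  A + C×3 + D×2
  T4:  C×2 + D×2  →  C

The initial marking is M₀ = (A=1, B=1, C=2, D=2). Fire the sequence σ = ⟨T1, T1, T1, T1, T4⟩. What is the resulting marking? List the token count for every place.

(A=1, B=5, C=9, D=4)

step 1: fire T1:  (A=1, B=1, C=2, D=2) → (A=1, B=2, C=4, D=3)
step 2: fire T1:  (A=1, B=2, C=4, D=3) → (A=1, B=3, C=6, D=4)
step 3: fire T1:  (A=1, B=3, C=6, D=4) → (A=1, B=4, C=8, D=5)
step 4: fire T1:  (A=1, B=4, C=8, D=5) → (A=1, B=5, C=10, D=6)
step 5: fire T4:  (A=1, B=5, C=10, D=6) → (A=1, B=5, C=9, D=4)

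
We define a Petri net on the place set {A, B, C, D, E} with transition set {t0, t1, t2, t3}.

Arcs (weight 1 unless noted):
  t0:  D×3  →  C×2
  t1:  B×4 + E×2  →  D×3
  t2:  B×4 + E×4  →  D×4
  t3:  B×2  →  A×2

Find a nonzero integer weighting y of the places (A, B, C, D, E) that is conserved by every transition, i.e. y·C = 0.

Incidence matrix C (rows=places, cols=transitions):
       t0   t1   t2   t3
    A   0    0    0    2
    B   0   -4   -4   -2
    C   2    0    0    0
    D  -3    3    4    0
    E   0   -2   -4    0

Candidate y = [1, 1, 3, 2, 1]; check y·C column-wise:
  col t0: 1·0 + 1·0 + 3·2 + 2·-3 + 1·0 = 0
  col t1: 1·0 + 1·-4 + 3·0 + 2·3 + 1·-2 = 0
  col t2: 1·0 + 1·-4 + 3·0 + 2·4 + 1·-4 = 0
  col t3: 1·2 + 1·-2 + 3·0 + 2·0 + 1·0 = 0

y = (A:1, B:1, C:3, D:2, E:1)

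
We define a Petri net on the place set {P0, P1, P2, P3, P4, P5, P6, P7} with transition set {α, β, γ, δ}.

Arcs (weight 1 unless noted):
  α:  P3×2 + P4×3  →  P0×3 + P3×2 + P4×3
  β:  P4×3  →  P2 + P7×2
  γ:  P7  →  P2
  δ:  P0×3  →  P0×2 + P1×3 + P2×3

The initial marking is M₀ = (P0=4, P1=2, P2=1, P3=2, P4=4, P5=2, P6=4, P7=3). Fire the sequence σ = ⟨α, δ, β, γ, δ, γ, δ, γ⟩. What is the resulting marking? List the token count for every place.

step 1: fire α:  (P0=4, P1=2, P2=1, P3=2, P4=4, P5=2, P6=4, P7=3) → (P0=7, P1=2, P2=1, P3=2, P4=4, P5=2, P6=4, P7=3)
step 2: fire δ:  (P0=7, P1=2, P2=1, P3=2, P4=4, P5=2, P6=4, P7=3) → (P0=6, P1=5, P2=4, P3=2, P4=4, P5=2, P6=4, P7=3)
step 3: fire β:  (P0=6, P1=5, P2=4, P3=2, P4=4, P5=2, P6=4, P7=3) → (P0=6, P1=5, P2=5, P3=2, P4=1, P5=2, P6=4, P7=5)
step 4: fire γ:  (P0=6, P1=5, P2=5, P3=2, P4=1, P5=2, P6=4, P7=5) → (P0=6, P1=5, P2=6, P3=2, P4=1, P5=2, P6=4, P7=4)
step 5: fire δ:  (P0=6, P1=5, P2=6, P3=2, P4=1, P5=2, P6=4, P7=4) → (P0=5, P1=8, P2=9, P3=2, P4=1, P5=2, P6=4, P7=4)
step 6: fire γ:  (P0=5, P1=8, P2=9, P3=2, P4=1, P5=2, P6=4, P7=4) → (P0=5, P1=8, P2=10, P3=2, P4=1, P5=2, P6=4, P7=3)
step 7: fire δ:  (P0=5, P1=8, P2=10, P3=2, P4=1, P5=2, P6=4, P7=3) → (P0=4, P1=11, P2=13, P3=2, P4=1, P5=2, P6=4, P7=3)
step 8: fire γ:  (P0=4, P1=11, P2=13, P3=2, P4=1, P5=2, P6=4, P7=3) → (P0=4, P1=11, P2=14, P3=2, P4=1, P5=2, P6=4, P7=2)

(P0=4, P1=11, P2=14, P3=2, P4=1, P5=2, P6=4, P7=2)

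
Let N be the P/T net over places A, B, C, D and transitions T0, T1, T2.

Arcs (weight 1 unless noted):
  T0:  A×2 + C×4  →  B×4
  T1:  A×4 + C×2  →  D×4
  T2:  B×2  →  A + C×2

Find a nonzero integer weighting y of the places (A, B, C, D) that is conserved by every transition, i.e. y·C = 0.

y = (A:2, B:-3, C:-4, D:0)

Incidence matrix C (rows=places, cols=transitions):
       T0   T1   T2
    A  -2   -4    1
    B   4    0   -2
    C  -4   -2    2
    D   0    4    0

Candidate y = [2, -3, -4, 0]; check y·C column-wise:
  col T0: 2·-2 + -3·4 + -4·-4 = 0
  col T1: 2·-4 + -3·0 + -4·-2 + 0·4 = 0
  col T2: 2·1 + -3·-2 + -4·2 = 0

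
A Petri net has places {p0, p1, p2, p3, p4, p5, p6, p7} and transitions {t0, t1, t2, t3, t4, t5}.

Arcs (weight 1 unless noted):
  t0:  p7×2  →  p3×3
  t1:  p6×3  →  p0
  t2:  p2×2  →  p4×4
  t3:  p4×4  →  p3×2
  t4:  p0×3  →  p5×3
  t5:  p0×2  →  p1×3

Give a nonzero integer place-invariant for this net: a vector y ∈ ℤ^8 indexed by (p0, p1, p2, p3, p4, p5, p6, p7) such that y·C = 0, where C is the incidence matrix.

y = (p0:3, p1:2, p2:0, p3:0, p4:0, p5:3, p6:1, p7:0)

Incidence matrix C (rows=places, cols=transitions):
       t0   t1   t2   t3   t4   t5
   p0   0    1    0    0   -3   -2
   p1   0    0    0    0    0    3
   p2   0    0   -2    0    0    0
   p3   3    0    0    2    0    0
   p4   0    0    4   -4    0    0
   p5   0    0    0    0    3    0
   p6   0   -3    0    0    0    0
   p7  -2    0    0    0    0    0

Candidate y = [3, 2, 0, 0, 0, 3, 1, 0]; check y·C column-wise:
  col t0: 3·0 + 2·0 + 0·3 + 3·0 + 1·0 + 0·-2 = 0
  col t1: 3·1 + 2·0 + 3·0 + 1·-3 = 0
  col t2: 3·0 + 2·0 + 0·-2 + 0·4 + 3·0 + 1·0 = 0
  col t3: 3·0 + 2·0 + 0·2 + 0·-4 + 3·0 + 1·0 = 0
  col t4: 3·-3 + 2·0 + 3·3 + 1·0 = 0
  col t5: 3·-2 + 2·3 + 3·0 + 1·0 = 0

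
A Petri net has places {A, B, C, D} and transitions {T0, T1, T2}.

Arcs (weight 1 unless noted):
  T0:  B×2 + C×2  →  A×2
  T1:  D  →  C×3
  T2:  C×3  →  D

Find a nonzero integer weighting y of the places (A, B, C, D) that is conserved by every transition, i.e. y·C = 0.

Incidence matrix C (rows=places, cols=transitions):
       T0   T1   T2
    A   2    0    0
    B  -2    0    0
    C  -2    3   -3
    D   0   -1    1

Candidate y = [1, 1, 0, 0]; check y·C column-wise:
  col T0: 1·2 + 1·-2 + 0·-2 = 0
  col T1: 1·0 + 1·0 + 0·3 + 0·-1 = 0
  col T2: 1·0 + 1·0 + 0·-3 + 0·1 = 0

y = (A:1, B:1, C:0, D:0)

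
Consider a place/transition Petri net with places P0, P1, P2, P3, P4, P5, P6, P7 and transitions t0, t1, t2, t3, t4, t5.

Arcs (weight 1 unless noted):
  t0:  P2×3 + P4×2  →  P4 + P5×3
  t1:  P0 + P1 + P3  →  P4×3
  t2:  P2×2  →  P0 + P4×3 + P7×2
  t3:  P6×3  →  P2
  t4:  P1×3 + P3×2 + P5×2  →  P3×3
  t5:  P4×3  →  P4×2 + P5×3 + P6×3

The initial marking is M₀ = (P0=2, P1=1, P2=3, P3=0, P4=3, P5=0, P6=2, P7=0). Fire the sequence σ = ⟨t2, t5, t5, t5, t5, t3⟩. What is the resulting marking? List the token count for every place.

(P0=3, P1=1, P2=2, P3=0, P4=2, P5=12, P6=11, P7=2)

step 1: fire t2:  (P0=2, P1=1, P2=3, P3=0, P4=3, P5=0, P6=2, P7=0) → (P0=3, P1=1, P2=1, P3=0, P4=6, P5=0, P6=2, P7=2)
step 2: fire t5:  (P0=3, P1=1, P2=1, P3=0, P4=6, P5=0, P6=2, P7=2) → (P0=3, P1=1, P2=1, P3=0, P4=5, P5=3, P6=5, P7=2)
step 3: fire t5:  (P0=3, P1=1, P2=1, P3=0, P4=5, P5=3, P6=5, P7=2) → (P0=3, P1=1, P2=1, P3=0, P4=4, P5=6, P6=8, P7=2)
step 4: fire t5:  (P0=3, P1=1, P2=1, P3=0, P4=4, P5=6, P6=8, P7=2) → (P0=3, P1=1, P2=1, P3=0, P4=3, P5=9, P6=11, P7=2)
step 5: fire t5:  (P0=3, P1=1, P2=1, P3=0, P4=3, P5=9, P6=11, P7=2) → (P0=3, P1=1, P2=1, P3=0, P4=2, P5=12, P6=14, P7=2)
step 6: fire t3:  (P0=3, P1=1, P2=1, P3=0, P4=2, P5=12, P6=14, P7=2) → (P0=3, P1=1, P2=2, P3=0, P4=2, P5=12, P6=11, P7=2)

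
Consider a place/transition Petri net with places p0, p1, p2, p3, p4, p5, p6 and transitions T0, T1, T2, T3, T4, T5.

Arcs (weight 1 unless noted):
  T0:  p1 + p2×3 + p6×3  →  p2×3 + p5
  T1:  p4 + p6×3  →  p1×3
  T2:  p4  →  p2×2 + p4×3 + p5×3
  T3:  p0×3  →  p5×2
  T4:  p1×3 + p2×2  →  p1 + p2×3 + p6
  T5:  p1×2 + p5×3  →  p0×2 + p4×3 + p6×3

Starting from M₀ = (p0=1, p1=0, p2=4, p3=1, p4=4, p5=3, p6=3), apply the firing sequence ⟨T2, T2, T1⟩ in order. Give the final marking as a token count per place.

(p0=1, p1=3, p2=8, p3=1, p4=7, p5=9, p6=0)

step 1: fire T2:  (p0=1, p1=0, p2=4, p3=1, p4=4, p5=3, p6=3) → (p0=1, p1=0, p2=6, p3=1, p4=6, p5=6, p6=3)
step 2: fire T2:  (p0=1, p1=0, p2=6, p3=1, p4=6, p5=6, p6=3) → (p0=1, p1=0, p2=8, p3=1, p4=8, p5=9, p6=3)
step 3: fire T1:  (p0=1, p1=0, p2=8, p3=1, p4=8, p5=9, p6=3) → (p0=1, p1=3, p2=8, p3=1, p4=7, p5=9, p6=0)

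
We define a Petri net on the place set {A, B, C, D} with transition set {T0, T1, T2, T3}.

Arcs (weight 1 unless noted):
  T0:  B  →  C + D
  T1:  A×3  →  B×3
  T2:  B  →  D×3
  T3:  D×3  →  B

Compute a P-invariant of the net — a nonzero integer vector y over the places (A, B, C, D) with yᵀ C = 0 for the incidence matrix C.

Incidence matrix C (rows=places, cols=transitions):
       T0   T1   T2   T3
    A   0   -3    0    0
    B  -1    3   -1    1
    C   1    0    0    0
    D   1    0    3   -3

Candidate y = [3, 3, 2, 1]; check y·C column-wise:
  col T0: 3·0 + 3·-1 + 2·1 + 1·1 = 0
  col T1: 3·-3 + 3·3 + 2·0 + 1·0 = 0
  col T2: 3·0 + 3·-1 + 2·0 + 1·3 = 0
  col T3: 3·0 + 3·1 + 2·0 + 1·-3 = 0

y = (A:3, B:3, C:2, D:1)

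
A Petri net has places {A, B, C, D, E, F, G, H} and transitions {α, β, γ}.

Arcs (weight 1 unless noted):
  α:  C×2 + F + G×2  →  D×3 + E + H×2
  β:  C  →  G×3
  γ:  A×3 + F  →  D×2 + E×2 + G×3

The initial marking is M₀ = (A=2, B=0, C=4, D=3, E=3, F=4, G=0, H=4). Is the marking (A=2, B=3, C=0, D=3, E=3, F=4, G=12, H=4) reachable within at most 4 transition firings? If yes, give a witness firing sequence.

NO — not reachable within 4 firings

depth 0: 1 marking
depth 1: 2 markings reached so far
depth 2: 4 markings reached so far
depth 3: 6 markings reached so far
depth 4: 7 markings reached so far
target is not among the 7 markings reachable within 4 steps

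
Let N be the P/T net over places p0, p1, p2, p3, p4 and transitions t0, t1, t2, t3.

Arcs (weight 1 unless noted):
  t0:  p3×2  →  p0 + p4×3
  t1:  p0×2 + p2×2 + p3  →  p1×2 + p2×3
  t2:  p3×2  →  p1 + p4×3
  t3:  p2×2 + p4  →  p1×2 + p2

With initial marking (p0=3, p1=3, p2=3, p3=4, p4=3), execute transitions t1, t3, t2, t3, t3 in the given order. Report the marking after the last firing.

(p0=1, p1=12, p2=1, p3=1, p4=3)

step 1: fire t1:  (p0=3, p1=3, p2=3, p3=4, p4=3) → (p0=1, p1=5, p2=4, p3=3, p4=3)
step 2: fire t3:  (p0=1, p1=5, p2=4, p3=3, p4=3) → (p0=1, p1=7, p2=3, p3=3, p4=2)
step 3: fire t2:  (p0=1, p1=7, p2=3, p3=3, p4=2) → (p0=1, p1=8, p2=3, p3=1, p4=5)
step 4: fire t3:  (p0=1, p1=8, p2=3, p3=1, p4=5) → (p0=1, p1=10, p2=2, p3=1, p4=4)
step 5: fire t3:  (p0=1, p1=10, p2=2, p3=1, p4=4) → (p0=1, p1=12, p2=1, p3=1, p4=3)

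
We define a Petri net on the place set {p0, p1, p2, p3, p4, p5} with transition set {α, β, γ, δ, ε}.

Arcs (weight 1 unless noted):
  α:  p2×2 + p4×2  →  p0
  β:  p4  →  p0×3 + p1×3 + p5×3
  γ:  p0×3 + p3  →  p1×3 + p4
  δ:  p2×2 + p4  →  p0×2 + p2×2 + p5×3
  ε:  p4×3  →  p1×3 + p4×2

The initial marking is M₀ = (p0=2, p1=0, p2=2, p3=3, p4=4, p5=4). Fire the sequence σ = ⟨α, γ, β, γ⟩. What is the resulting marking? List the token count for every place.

(p0=0, p1=9, p2=0, p3=1, p4=3, p5=7)

step 1: fire α:  (p0=2, p1=0, p2=2, p3=3, p4=4, p5=4) → (p0=3, p1=0, p2=0, p3=3, p4=2, p5=4)
step 2: fire γ:  (p0=3, p1=0, p2=0, p3=3, p4=2, p5=4) → (p0=0, p1=3, p2=0, p3=2, p4=3, p5=4)
step 3: fire β:  (p0=0, p1=3, p2=0, p3=2, p4=3, p5=4) → (p0=3, p1=6, p2=0, p3=2, p4=2, p5=7)
step 4: fire γ:  (p0=3, p1=6, p2=0, p3=2, p4=2, p5=7) → (p0=0, p1=9, p2=0, p3=1, p4=3, p5=7)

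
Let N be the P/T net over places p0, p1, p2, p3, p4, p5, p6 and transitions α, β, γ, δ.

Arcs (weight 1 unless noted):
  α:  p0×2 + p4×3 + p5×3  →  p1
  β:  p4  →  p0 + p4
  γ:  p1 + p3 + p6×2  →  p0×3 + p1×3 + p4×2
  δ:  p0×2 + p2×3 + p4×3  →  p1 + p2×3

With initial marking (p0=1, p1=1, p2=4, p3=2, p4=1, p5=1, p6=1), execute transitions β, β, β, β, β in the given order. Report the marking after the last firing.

step 1: fire β:  (p0=1, p1=1, p2=4, p3=2, p4=1, p5=1, p6=1) → (p0=2, p1=1, p2=4, p3=2, p4=1, p5=1, p6=1)
step 2: fire β:  (p0=2, p1=1, p2=4, p3=2, p4=1, p5=1, p6=1) → (p0=3, p1=1, p2=4, p3=2, p4=1, p5=1, p6=1)
step 3: fire β:  (p0=3, p1=1, p2=4, p3=2, p4=1, p5=1, p6=1) → (p0=4, p1=1, p2=4, p3=2, p4=1, p5=1, p6=1)
step 4: fire β:  (p0=4, p1=1, p2=4, p3=2, p4=1, p5=1, p6=1) → (p0=5, p1=1, p2=4, p3=2, p4=1, p5=1, p6=1)
step 5: fire β:  (p0=5, p1=1, p2=4, p3=2, p4=1, p5=1, p6=1) → (p0=6, p1=1, p2=4, p3=2, p4=1, p5=1, p6=1)

(p0=6, p1=1, p2=4, p3=2, p4=1, p5=1, p6=1)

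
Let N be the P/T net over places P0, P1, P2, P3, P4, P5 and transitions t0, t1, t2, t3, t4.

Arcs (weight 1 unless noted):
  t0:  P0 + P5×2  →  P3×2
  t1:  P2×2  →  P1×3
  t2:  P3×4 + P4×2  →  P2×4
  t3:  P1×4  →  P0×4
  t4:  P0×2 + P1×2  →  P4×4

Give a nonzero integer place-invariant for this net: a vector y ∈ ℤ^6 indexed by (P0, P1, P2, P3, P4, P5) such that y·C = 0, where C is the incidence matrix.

Incidence matrix C (rows=places, cols=transitions):
       t0   t1   t2   t3   t4
   P0  -1    0    0    4   -2
   P1   0    3    0   -4   -2
   P2   0   -2    4    0    0
   P3   2    0   -4    0    0
   P4   0    0   -2    0    4
   P5  -2    0    0    0    0

Candidate y = [2, 2, 3, 2, 2, 1]; check y·C column-wise:
  col t0: 2·-1 + 2·0 + 3·0 + 2·2 + 2·0 + 1·-2 = 0
  col t1: 2·0 + 2·3 + 3·-2 + 2·0 + 2·0 + 1·0 = 0
  col t2: 2·0 + 2·0 + 3·4 + 2·-4 + 2·-2 + 1·0 = 0
  col t3: 2·4 + 2·-4 + 3·0 + 2·0 + 2·0 + 1·0 = 0
  col t4: 2·-2 + 2·-2 + 3·0 + 2·0 + 2·4 + 1·0 = 0

y = (P0:2, P1:2, P2:3, P3:2, P4:2, P5:1)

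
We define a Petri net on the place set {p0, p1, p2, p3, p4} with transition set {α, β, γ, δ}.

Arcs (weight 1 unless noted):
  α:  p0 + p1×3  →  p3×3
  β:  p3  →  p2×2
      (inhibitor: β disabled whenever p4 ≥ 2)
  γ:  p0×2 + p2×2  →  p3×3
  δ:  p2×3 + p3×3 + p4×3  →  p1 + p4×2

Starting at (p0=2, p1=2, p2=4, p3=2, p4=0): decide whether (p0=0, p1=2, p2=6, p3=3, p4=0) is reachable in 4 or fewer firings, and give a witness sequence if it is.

YES — reachable via ⟨β, β, γ⟩ (3 firings)

step 1: fire β:  (p0=2, p1=2, p2=4, p3=2, p4=0) → (p0=2, p1=2, p2=6, p3=1, p4=0)
step 2: fire β:  (p0=2, p1=2, p2=6, p3=1, p4=0) → (p0=2, p1=2, p2=8, p3=0, p4=0)
step 3: fire γ:  (p0=2, p1=2, p2=8, p3=0, p4=0) → (p0=0, p1=2, p2=6, p3=3, p4=0)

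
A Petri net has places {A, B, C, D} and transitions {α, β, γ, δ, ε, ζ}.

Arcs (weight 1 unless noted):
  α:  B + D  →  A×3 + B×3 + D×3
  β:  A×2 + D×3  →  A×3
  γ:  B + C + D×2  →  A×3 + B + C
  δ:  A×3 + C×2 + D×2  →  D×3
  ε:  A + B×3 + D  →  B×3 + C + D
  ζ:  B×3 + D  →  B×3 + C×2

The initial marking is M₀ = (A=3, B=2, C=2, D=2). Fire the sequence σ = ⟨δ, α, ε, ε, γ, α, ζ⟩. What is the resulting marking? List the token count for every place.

step 1: fire δ:  (A=3, B=2, C=2, D=2) → (A=0, B=2, C=0, D=3)
step 2: fire α:  (A=0, B=2, C=0, D=3) → (A=3, B=4, C=0, D=5)
step 3: fire ε:  (A=3, B=4, C=0, D=5) → (A=2, B=4, C=1, D=5)
step 4: fire ε:  (A=2, B=4, C=1, D=5) → (A=1, B=4, C=2, D=5)
step 5: fire γ:  (A=1, B=4, C=2, D=5) → (A=4, B=4, C=2, D=3)
step 6: fire α:  (A=4, B=4, C=2, D=3) → (A=7, B=6, C=2, D=5)
step 7: fire ζ:  (A=7, B=6, C=2, D=5) → (A=7, B=6, C=4, D=4)

(A=7, B=6, C=4, D=4)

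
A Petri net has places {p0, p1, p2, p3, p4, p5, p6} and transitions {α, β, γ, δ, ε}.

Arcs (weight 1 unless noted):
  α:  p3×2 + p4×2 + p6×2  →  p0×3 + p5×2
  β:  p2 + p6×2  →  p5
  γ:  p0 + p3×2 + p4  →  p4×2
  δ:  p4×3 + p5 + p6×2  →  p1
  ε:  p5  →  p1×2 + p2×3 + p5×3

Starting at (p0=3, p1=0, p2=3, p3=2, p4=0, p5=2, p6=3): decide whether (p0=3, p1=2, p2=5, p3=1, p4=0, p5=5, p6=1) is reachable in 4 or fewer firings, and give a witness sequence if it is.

NO — not reachable within 4 firings

depth 0: 1 marking
depth 1: 3 markings reached so far
depth 2: 5 markings reached so far
depth 3: 7 markings reached so far
depth 4: 9 markings reached so far
target is not among the 9 markings reachable within 4 steps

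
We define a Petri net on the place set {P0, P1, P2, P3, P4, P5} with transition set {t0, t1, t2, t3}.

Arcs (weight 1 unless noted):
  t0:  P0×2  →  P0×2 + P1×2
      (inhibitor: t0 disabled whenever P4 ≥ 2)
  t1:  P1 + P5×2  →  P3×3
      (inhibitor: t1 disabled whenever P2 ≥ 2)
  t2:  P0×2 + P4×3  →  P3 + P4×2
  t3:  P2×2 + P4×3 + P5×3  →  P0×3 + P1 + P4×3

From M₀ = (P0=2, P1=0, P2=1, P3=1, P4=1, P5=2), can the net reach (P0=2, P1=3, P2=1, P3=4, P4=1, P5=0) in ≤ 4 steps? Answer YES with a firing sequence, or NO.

YES — reachable via ⟨t0, t0, t1⟩ (3 firings)

step 1: fire t0:  (P0=2, P1=0, P2=1, P3=1, P4=1, P5=2) → (P0=2, P1=2, P2=1, P3=1, P4=1, P5=2)
step 2: fire t0:  (P0=2, P1=2, P2=1, P3=1, P4=1, P5=2) → (P0=2, P1=4, P2=1, P3=1, P4=1, P5=2)
step 3: fire t1:  (P0=2, P1=4, P2=1, P3=1, P4=1, P5=2) → (P0=2, P1=3, P2=1, P3=4, P4=1, P5=0)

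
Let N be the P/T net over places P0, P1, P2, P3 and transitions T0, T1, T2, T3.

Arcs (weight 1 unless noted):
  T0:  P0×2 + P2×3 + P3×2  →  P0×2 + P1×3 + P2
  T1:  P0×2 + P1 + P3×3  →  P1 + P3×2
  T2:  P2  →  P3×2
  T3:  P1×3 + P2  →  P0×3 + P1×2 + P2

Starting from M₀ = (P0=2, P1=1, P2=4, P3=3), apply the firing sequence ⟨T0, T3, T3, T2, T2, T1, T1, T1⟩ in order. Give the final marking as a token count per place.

step 1: fire T0:  (P0=2, P1=1, P2=4, P3=3) → (P0=2, P1=4, P2=2, P3=1)
step 2: fire T3:  (P0=2, P1=4, P2=2, P3=1) → (P0=5, P1=3, P2=2, P3=1)
step 3: fire T3:  (P0=5, P1=3, P2=2, P3=1) → (P0=8, P1=2, P2=2, P3=1)
step 4: fire T2:  (P0=8, P1=2, P2=2, P3=1) → (P0=8, P1=2, P2=1, P3=3)
step 5: fire T2:  (P0=8, P1=2, P2=1, P3=3) → (P0=8, P1=2, P2=0, P3=5)
step 6: fire T1:  (P0=8, P1=2, P2=0, P3=5) → (P0=6, P1=2, P2=0, P3=4)
step 7: fire T1:  (P0=6, P1=2, P2=0, P3=4) → (P0=4, P1=2, P2=0, P3=3)
step 8: fire T1:  (P0=4, P1=2, P2=0, P3=3) → (P0=2, P1=2, P2=0, P3=2)

(P0=2, P1=2, P2=0, P3=2)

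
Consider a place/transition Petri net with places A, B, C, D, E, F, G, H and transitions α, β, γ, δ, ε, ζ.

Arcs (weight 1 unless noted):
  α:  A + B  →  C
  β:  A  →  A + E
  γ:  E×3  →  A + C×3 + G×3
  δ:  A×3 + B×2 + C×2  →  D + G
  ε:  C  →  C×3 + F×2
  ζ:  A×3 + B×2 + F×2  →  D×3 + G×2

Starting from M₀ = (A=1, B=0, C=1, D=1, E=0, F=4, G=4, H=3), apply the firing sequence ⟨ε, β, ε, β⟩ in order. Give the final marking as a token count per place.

(A=1, B=0, C=5, D=1, E=2, F=8, G=4, H=3)

step 1: fire ε:  (A=1, B=0, C=1, D=1, E=0, F=4, G=4, H=3) → (A=1, B=0, C=3, D=1, E=0, F=6, G=4, H=3)
step 2: fire β:  (A=1, B=0, C=3, D=1, E=0, F=6, G=4, H=3) → (A=1, B=0, C=3, D=1, E=1, F=6, G=4, H=3)
step 3: fire ε:  (A=1, B=0, C=3, D=1, E=1, F=6, G=4, H=3) → (A=1, B=0, C=5, D=1, E=1, F=8, G=4, H=3)
step 4: fire β:  (A=1, B=0, C=5, D=1, E=1, F=8, G=4, H=3) → (A=1, B=0, C=5, D=1, E=2, F=8, G=4, H=3)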